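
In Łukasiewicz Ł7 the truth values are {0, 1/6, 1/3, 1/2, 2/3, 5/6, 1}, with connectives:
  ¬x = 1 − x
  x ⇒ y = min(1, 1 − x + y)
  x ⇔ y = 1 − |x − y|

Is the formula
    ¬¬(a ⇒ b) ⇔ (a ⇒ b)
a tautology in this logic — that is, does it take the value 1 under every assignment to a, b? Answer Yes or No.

Yes

At a = 1/6, b = 1/3, for instance:
a ⇒ b = 1/6 ⇒ 1/3 = 1
¬(a ⇒ b) = ¬1 = 0
¬¬(a ⇒ b) = ¬0 = 1
¬¬(a ⇒ b) ⇔ (a ⇒ b) = 1 ⇔ 1 = 1
and checking the remaining 48 assignments likewise gives ≥ 1 in every case.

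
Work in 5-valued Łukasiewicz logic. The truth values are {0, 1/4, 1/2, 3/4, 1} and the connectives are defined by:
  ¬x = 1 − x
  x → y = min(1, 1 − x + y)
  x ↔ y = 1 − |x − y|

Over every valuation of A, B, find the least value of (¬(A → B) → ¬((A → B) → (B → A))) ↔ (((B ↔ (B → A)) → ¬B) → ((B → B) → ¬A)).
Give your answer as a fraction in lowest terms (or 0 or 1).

1/2

Take A = 1/2, B = 1/2:
A → B = 1/2 → 1/2 = 1
¬(A → B) = ¬1 = 0
A → B = 1/2 → 1/2 = 1
B → A = 1/2 → 1/2 = 1
(A → B) → (B → A) = 1 → 1 = 1
¬((A → B) → (B → A)) = ¬1 = 0
¬(A → B) → ¬((A → B) → (B → A)) = 0 → 0 = 1
B → A = 1/2 → 1/2 = 1
B ↔ (B → A) = 1/2 ↔ 1 = 1/2
¬B = ¬1/2 = 1/2
(B ↔ (B → A)) → ¬B = 1/2 → 1/2 = 1
B → B = 1/2 → 1/2 = 1
¬A = ¬1/2 = 1/2
(B → B) → ¬A = 1 → 1/2 = 1/2
((B ↔ (B → A)) → ¬B) → ((B → B) → ¬A) = 1 → 1/2 = 1/2
(¬(A → B) → ¬((A → B) → (B → A))) ↔ (((B ↔ (B → A)) → ¬B) → ((B → B) → ¬A)) = 1 ↔ 1/2 = 1/2
No assignment yields a value below 1/2, so this is the minimum.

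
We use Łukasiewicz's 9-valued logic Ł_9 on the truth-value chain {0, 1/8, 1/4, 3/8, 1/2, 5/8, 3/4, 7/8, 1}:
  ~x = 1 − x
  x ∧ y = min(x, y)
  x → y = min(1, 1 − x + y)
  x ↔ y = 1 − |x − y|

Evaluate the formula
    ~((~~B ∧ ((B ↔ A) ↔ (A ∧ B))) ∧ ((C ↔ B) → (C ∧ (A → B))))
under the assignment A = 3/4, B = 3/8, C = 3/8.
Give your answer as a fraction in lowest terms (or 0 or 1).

5/8

~B = ~3/8 = 5/8
~~B = ~5/8 = 3/8
B ↔ A = 3/8 ↔ 3/4 = 5/8
A ∧ B = 3/4 ∧ 3/8 = 3/8
(B ↔ A) ↔ (A ∧ B) = 5/8 ↔ 3/8 = 3/4
~~B ∧ ((B ↔ A) ↔ (A ∧ B)) = 3/8 ∧ 3/4 = 3/8
C ↔ B = 3/8 ↔ 3/8 = 1
A → B = 3/4 → 3/8 = 5/8
C ∧ (A → B) = 3/8 ∧ 5/8 = 3/8
(C ↔ B) → (C ∧ (A → B)) = 1 → 3/8 = 3/8
(~~B ∧ ((B ↔ A) ↔ (A ∧ B))) ∧ ((C ↔ B) → (C ∧ (A → B))) = 3/8 ∧ 3/8 = 3/8
~((~~B ∧ ((B ↔ A) ↔ (A ∧ B))) ∧ ((C ↔ B) → (C ∧ (A → B)))) = ~3/8 = 5/8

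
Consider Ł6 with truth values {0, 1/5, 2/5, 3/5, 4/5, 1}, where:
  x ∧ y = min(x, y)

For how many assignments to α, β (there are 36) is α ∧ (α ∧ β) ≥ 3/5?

9

value 1: 1 assignment (counts)
value 4/5: 3 assignments (counts)
value 3/5: 5 assignments (counts)
value 2/5: 7 assignments
value 1/5: 9 assignments
value 0: 11 assignments
So 9 of the 36 assignments meet the threshold.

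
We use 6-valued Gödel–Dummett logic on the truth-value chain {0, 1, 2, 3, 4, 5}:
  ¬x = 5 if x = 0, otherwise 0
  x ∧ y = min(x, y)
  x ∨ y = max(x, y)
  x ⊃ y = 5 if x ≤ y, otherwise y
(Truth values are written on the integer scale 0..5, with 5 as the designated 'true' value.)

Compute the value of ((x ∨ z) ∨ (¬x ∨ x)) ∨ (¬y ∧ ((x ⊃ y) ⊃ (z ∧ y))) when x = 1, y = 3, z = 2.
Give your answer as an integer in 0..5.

2

x ∨ z = 1 ∨ 2 = 2
¬x = ¬1 = 0
¬x ∨ x = 0 ∨ 1 = 1
(x ∨ z) ∨ (¬x ∨ x) = 2 ∨ 1 = 2
¬y = ¬3 = 0
x ⊃ y = 1 ⊃ 3 = 5
z ∧ y = 2 ∧ 3 = 2
(x ⊃ y) ⊃ (z ∧ y) = 5 ⊃ 2 = 2
¬y ∧ ((x ⊃ y) ⊃ (z ∧ y)) = 0 ∧ 2 = 0
((x ∨ z) ∨ (¬x ∨ x)) ∨ (¬y ∧ ((x ⊃ y) ⊃ (z ∧ y))) = 2 ∨ 0 = 2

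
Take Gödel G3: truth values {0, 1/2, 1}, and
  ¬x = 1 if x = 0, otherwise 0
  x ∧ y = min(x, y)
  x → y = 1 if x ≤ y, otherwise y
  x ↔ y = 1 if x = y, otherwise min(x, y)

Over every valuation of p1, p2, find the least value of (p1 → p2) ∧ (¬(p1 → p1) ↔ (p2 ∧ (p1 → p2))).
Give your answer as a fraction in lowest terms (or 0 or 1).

Take p1 = 0, p2 = 1/2:
p1 → p2 = 0 → 1/2 = 1
p1 → p1 = 0 → 0 = 1
¬(p1 → p1) = ¬1 = 0
p1 → p2 = 0 → 1/2 = 1
p2 ∧ (p1 → p2) = 1/2 ∧ 1 = 1/2
¬(p1 → p1) ↔ (p2 ∧ (p1 → p2)) = 0 ↔ 1/2 = 0
(p1 → p2) ∧ (¬(p1 → p1) ↔ (p2 ∧ (p1 → p2))) = 1 ∧ 0 = 0
No assignment yields a value below 0, so this is the minimum.

0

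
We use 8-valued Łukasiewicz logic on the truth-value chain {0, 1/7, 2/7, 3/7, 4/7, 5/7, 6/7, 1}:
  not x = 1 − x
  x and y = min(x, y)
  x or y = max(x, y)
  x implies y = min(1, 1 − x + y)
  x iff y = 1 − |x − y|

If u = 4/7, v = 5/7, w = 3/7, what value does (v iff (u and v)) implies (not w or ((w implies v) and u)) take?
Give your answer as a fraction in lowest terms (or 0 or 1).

5/7

u and v = 4/7 and 5/7 = 4/7
v iff (u and v) = 5/7 iff 4/7 = 6/7
not w = not 3/7 = 4/7
w implies v = 3/7 implies 5/7 = 1
(w implies v) and u = 1 and 4/7 = 4/7
not w or ((w implies v) and u) = 4/7 or 4/7 = 4/7
(v iff (u and v)) implies (not w or ((w implies v) and u)) = 6/7 implies 4/7 = 5/7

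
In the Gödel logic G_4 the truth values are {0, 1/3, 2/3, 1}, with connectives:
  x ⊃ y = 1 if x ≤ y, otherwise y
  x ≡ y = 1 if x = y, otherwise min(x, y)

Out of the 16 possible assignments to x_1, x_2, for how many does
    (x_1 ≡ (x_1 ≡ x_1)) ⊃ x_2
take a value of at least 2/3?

11

x_1 = 0, x_2 = 0 ↦ 1  ≥
x_1 = 0, x_2 = 1/3 ↦ 1  ≥
x_1 = 0, x_2 = 2/3 ↦ 1  ≥
x_1 = 0, x_2 = 1 ↦ 1  ≥
x_1 = 1/3, x_2 = 0 ↦ 0  <
x_1 = 1/3, x_2 = 1/3 ↦ 1  ≥
x_1 = 1/3, x_2 = 2/3 ↦ 1  ≥
x_1 = 1/3, x_2 = 1 ↦ 1  ≥
x_1 = 2/3, x_2 = 0 ↦ 0  <
x_1 = 2/3, x_2 = 1/3 ↦ 1/3  <
x_1 = 2/3, x_2 = 2/3 ↦ 1  ≥
x_1 = 2/3, x_2 = 1 ↦ 1  ≥
x_1 = 1, x_2 = 0 ↦ 0  <
x_1 = 1, x_2 = 1/3 ↦ 1/3  <
x_1 = 1, x_2 = 2/3 ↦ 2/3  ≥
x_1 = 1, x_2 = 1 ↦ 1  ≥
So 11 of the 16 assignments meet the threshold.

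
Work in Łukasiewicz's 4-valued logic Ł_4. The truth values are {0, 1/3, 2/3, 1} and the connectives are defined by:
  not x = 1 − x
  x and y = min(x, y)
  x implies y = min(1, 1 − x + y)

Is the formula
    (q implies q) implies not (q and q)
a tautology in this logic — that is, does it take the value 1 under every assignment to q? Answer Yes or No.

No

Counterexample: take q = 1/3.
q implies q = 1/3 implies 1/3 = 1
q and q = 1/3 and 1/3 = 1/3
not (q and q) = not 1/3 = 2/3
(q implies q) implies not (q and q) = 1 implies 2/3 = 2/3
This gives 2/3 ≠ 1.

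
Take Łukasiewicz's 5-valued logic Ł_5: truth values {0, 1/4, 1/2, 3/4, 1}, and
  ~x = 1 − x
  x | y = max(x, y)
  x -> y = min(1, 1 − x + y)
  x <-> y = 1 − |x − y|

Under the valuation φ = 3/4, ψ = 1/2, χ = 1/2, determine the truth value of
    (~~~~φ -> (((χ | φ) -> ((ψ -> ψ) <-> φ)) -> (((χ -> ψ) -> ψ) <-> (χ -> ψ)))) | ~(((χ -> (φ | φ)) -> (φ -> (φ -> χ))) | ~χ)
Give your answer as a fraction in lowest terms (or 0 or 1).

~φ = ~3/4 = 1/4
~~φ = ~1/4 = 3/4
~~~φ = ~3/4 = 1/4
~~~~φ = ~1/4 = 3/4
χ | φ = 1/2 | 3/4 = 3/4
ψ -> ψ = 1/2 -> 1/2 = 1
(ψ -> ψ) <-> φ = 1 <-> 3/4 = 3/4
(χ | φ) -> ((ψ -> ψ) <-> φ) = 3/4 -> 3/4 = 1
χ -> ψ = 1/2 -> 1/2 = 1
(χ -> ψ) -> ψ = 1 -> 1/2 = 1/2
χ -> ψ = 1/2 -> 1/2 = 1
((χ -> ψ) -> ψ) <-> (χ -> ψ) = 1/2 <-> 1 = 1/2
((χ | φ) -> ((ψ -> ψ) <-> φ)) -> (((χ -> ψ) -> ψ) <-> (χ -> ψ)) = 1 -> 1/2 = 1/2
~~~~φ -> (((χ | φ) -> ((ψ -> ψ) <-> φ)) -> (((χ -> ψ) -> ψ) <-> (χ -> ψ))) = 3/4 -> 1/2 = 3/4
φ | φ = 3/4 | 3/4 = 3/4
χ -> (φ | φ) = 1/2 -> 3/4 = 1
φ -> χ = 3/4 -> 1/2 = 3/4
φ -> (φ -> χ) = 3/4 -> 3/4 = 1
(χ -> (φ | φ)) -> (φ -> (φ -> χ)) = 1 -> 1 = 1
~χ = ~1/2 = 1/2
((χ -> (φ | φ)) -> (φ -> (φ -> χ))) | ~χ = 1 | 1/2 = 1
~(((χ -> (φ | φ)) -> (φ -> (φ -> χ))) | ~χ) = ~1 = 0
(~~~~φ -> (((χ | φ) -> ((ψ -> ψ) <-> φ)) -> (((χ -> ψ) -> ψ) <-> (χ -> ψ)))) | ~(((χ -> (φ | φ)) -> (φ -> (φ -> χ))) | ~χ) = 3/4 | 0 = 3/4

3/4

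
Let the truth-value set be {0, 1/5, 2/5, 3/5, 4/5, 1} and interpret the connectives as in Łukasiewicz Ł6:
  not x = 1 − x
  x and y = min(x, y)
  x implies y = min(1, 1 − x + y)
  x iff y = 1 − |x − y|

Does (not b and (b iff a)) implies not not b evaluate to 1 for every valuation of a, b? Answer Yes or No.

No

Counterexample: take a = 0, b = 0.
not b = not 0 = 1
b iff a = 0 iff 0 = 1
not b and (b iff a) = 1 and 1 = 1
not b = not 0 = 1
not not b = not 1 = 0
(not b and (b iff a)) implies not not b = 1 implies 0 = 0
This gives 0 ≠ 1.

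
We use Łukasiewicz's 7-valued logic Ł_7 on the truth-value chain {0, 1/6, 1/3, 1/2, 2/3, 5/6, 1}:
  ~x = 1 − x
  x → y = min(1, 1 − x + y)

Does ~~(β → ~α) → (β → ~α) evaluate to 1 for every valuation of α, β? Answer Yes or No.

Yes

At α = 1/3, β = 2/3, for instance:
~α = ~1/3 = 2/3
β → ~α = 2/3 → 2/3 = 1
~(β → ~α) = ~1 = 0
~~(β → ~α) = ~0 = 1
~~(β → ~α) → (β → ~α) = 1 → 1 = 1
and checking the remaining 48 assignments likewise gives ≥ 1 in every case.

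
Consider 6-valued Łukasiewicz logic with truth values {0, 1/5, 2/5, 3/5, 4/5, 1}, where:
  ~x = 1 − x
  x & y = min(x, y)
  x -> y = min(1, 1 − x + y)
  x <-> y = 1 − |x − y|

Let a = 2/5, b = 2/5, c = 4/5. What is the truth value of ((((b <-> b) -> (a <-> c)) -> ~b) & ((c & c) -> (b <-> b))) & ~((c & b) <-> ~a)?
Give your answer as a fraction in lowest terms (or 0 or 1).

1/5

b <-> b = 2/5 <-> 2/5 = 1
a <-> c = 2/5 <-> 4/5 = 3/5
(b <-> b) -> (a <-> c) = 1 -> 3/5 = 3/5
~b = ~2/5 = 3/5
((b <-> b) -> (a <-> c)) -> ~b = 3/5 -> 3/5 = 1
c & c = 4/5 & 4/5 = 4/5
b <-> b = 2/5 <-> 2/5 = 1
(c & c) -> (b <-> b) = 4/5 -> 1 = 1
(((b <-> b) -> (a <-> c)) -> ~b) & ((c & c) -> (b <-> b)) = 1 & 1 = 1
c & b = 4/5 & 2/5 = 2/5
~a = ~2/5 = 3/5
(c & b) <-> ~a = 2/5 <-> 3/5 = 4/5
~((c & b) <-> ~a) = ~4/5 = 1/5
((((b <-> b) -> (a <-> c)) -> ~b) & ((c & c) -> (b <-> b))) & ~((c & b) <-> ~a) = 1 & 1/5 = 1/5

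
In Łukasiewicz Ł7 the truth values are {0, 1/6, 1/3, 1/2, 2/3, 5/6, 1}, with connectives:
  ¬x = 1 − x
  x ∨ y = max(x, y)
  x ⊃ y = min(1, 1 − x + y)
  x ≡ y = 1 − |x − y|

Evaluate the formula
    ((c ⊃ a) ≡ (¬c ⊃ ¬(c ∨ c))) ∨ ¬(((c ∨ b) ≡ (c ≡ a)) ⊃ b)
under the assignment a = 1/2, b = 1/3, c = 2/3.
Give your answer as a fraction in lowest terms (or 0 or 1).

5/6

c ⊃ a = 2/3 ⊃ 1/2 = 5/6
¬c = ¬2/3 = 1/3
c ∨ c = 2/3 ∨ 2/3 = 2/3
¬(c ∨ c) = ¬2/3 = 1/3
¬c ⊃ ¬(c ∨ c) = 1/3 ⊃ 1/3 = 1
(c ⊃ a) ≡ (¬c ⊃ ¬(c ∨ c)) = 5/6 ≡ 1 = 5/6
c ∨ b = 2/3 ∨ 1/3 = 2/3
c ≡ a = 2/3 ≡ 1/2 = 5/6
(c ∨ b) ≡ (c ≡ a) = 2/3 ≡ 5/6 = 5/6
((c ∨ b) ≡ (c ≡ a)) ⊃ b = 5/6 ⊃ 1/3 = 1/2
¬(((c ∨ b) ≡ (c ≡ a)) ⊃ b) = ¬1/2 = 1/2
((c ⊃ a) ≡ (¬c ⊃ ¬(c ∨ c))) ∨ ¬(((c ∨ b) ≡ (c ≡ a)) ⊃ b) = 5/6 ∨ 1/2 = 5/6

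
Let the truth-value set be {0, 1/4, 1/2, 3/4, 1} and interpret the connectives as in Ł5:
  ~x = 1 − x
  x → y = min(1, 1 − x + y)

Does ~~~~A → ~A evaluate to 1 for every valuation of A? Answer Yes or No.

Counterexample: take A = 3/4.
~A = ~3/4 = 1/4
~~A = ~1/4 = 3/4
~~~A = ~3/4 = 1/4
~~~~A = ~1/4 = 3/4
~A = ~3/4 = 1/4
~~~~A → ~A = 3/4 → 1/4 = 1/2
This gives 1/2 ≠ 1.

No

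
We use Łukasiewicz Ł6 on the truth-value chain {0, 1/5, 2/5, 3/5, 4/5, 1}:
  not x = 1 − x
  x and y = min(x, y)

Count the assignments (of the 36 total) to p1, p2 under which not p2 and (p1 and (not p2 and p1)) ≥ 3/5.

9

value 1: 1 assignment (counts)
value 4/5: 3 assignments (counts)
value 3/5: 5 assignments (counts)
value 2/5: 7 assignments
value 1/5: 9 assignments
value 0: 11 assignments
So 9 of the 36 assignments meet the threshold.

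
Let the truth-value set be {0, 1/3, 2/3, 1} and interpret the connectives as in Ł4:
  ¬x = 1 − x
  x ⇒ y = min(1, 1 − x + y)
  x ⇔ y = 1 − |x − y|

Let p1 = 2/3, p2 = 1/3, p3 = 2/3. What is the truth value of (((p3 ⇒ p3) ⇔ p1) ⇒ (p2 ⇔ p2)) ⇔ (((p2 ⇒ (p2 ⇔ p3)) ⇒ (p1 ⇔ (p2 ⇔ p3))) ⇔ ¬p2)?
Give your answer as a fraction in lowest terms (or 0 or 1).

p3 ⇒ p3 = 2/3 ⇒ 2/3 = 1
(p3 ⇒ p3) ⇔ p1 = 1 ⇔ 2/3 = 2/3
p2 ⇔ p2 = 1/3 ⇔ 1/3 = 1
((p3 ⇒ p3) ⇔ p1) ⇒ (p2 ⇔ p2) = 2/3 ⇒ 1 = 1
p2 ⇔ p3 = 1/3 ⇔ 2/3 = 2/3
p2 ⇒ (p2 ⇔ p3) = 1/3 ⇒ 2/3 = 1
p2 ⇔ p3 = 1/3 ⇔ 2/3 = 2/3
p1 ⇔ (p2 ⇔ p3) = 2/3 ⇔ 2/3 = 1
(p2 ⇒ (p2 ⇔ p3)) ⇒ (p1 ⇔ (p2 ⇔ p3)) = 1 ⇒ 1 = 1
¬p2 = ¬1/3 = 2/3
((p2 ⇒ (p2 ⇔ p3)) ⇒ (p1 ⇔ (p2 ⇔ p3))) ⇔ ¬p2 = 1 ⇔ 2/3 = 2/3
(((p3 ⇒ p3) ⇔ p1) ⇒ (p2 ⇔ p2)) ⇔ (((p2 ⇒ (p2 ⇔ p3)) ⇒ (p1 ⇔ (p2 ⇔ p3))) ⇔ ¬p2) = 1 ⇔ 2/3 = 2/3

2/3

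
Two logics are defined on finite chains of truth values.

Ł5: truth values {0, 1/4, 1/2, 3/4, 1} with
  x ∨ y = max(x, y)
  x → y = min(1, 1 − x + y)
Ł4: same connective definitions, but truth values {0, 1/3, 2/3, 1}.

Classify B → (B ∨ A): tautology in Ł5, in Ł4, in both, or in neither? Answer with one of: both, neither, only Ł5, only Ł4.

In Ł5: every assignment gives 1 — tautology.
In Ł4: every assignment gives 1 — tautology.

both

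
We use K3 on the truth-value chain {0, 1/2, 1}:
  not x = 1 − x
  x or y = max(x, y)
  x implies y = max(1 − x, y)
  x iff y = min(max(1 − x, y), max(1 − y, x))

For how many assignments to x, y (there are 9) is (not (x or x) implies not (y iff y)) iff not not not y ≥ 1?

2

x = 0, y = 0 ↦ 0  <
x = 0, y = 1/2 ↦ 1/2  <
x = 0, y = 1 ↦ 1  ≥
x = 1/2, y = 0 ↦ 1/2  <
x = 1/2, y = 1/2 ↦ 1/2  <
x = 1/2, y = 1 ↦ 1/2  <
x = 1, y = 0 ↦ 1  ≥
x = 1, y = 1/2 ↦ 1/2  <
x = 1, y = 1 ↦ 0  <
So 2 of the 9 assignments meet the threshold.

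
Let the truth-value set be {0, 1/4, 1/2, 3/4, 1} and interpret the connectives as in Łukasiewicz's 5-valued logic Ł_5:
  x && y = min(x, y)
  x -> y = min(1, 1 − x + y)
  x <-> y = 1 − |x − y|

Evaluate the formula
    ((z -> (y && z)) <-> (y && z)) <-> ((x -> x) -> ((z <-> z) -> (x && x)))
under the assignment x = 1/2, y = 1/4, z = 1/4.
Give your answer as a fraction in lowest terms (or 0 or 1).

y && z = 1/4 && 1/4 = 1/4
z -> (y && z) = 1/4 -> 1/4 = 1
y && z = 1/4 && 1/4 = 1/4
(z -> (y && z)) <-> (y && z) = 1 <-> 1/4 = 1/4
x -> x = 1/2 -> 1/2 = 1
z <-> z = 1/4 <-> 1/4 = 1
x && x = 1/2 && 1/2 = 1/2
(z <-> z) -> (x && x) = 1 -> 1/2 = 1/2
(x -> x) -> ((z <-> z) -> (x && x)) = 1 -> 1/2 = 1/2
((z -> (y && z)) <-> (y && z)) <-> ((x -> x) -> ((z <-> z) -> (x && x))) = 1/4 <-> 1/2 = 3/4

3/4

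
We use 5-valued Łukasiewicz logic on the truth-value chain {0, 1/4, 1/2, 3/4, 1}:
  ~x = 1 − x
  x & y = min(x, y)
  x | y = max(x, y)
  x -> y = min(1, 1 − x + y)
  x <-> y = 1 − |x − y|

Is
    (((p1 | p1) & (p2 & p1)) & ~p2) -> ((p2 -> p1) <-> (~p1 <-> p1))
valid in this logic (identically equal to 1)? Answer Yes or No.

Counterexample: take p1 = 1, p2 = 1/4.
p1 | p1 = 1 | 1 = 1
p2 & p1 = 1/4 & 1 = 1/4
(p1 | p1) & (p2 & p1) = 1 & 1/4 = 1/4
~p2 = ~1/4 = 3/4
((p1 | p1) & (p2 & p1)) & ~p2 = 1/4 & 3/4 = 1/4
p2 -> p1 = 1/4 -> 1 = 1
~p1 = ~1 = 0
~p1 <-> p1 = 0 <-> 1 = 0
(p2 -> p1) <-> (~p1 <-> p1) = 1 <-> 0 = 0
(((p1 | p1) & (p2 & p1)) & ~p2) -> ((p2 -> p1) <-> (~p1 <-> p1)) = 1/4 -> 0 = 3/4
This gives 3/4 ≠ 1.

No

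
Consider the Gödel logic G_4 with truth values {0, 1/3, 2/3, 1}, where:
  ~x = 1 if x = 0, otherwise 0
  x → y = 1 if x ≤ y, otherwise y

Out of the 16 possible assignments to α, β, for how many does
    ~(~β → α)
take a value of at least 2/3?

1

α = 0, β = 0 ↦ 1  ≥
α = 0, β = 1/3 ↦ 0  <
α = 0, β = 2/3 ↦ 0  <
α = 0, β = 1 ↦ 0  <
α = 1/3, β = 0 ↦ 0  <
α = 1/3, β = 1/3 ↦ 0  <
α = 1/3, β = 2/3 ↦ 0  <
α = 1/3, β = 1 ↦ 0  <
α = 2/3, β = 0 ↦ 0  <
α = 2/3, β = 1/3 ↦ 0  <
α = 2/3, β = 2/3 ↦ 0  <
α = 2/3, β = 1 ↦ 0  <
α = 1, β = 0 ↦ 0  <
α = 1, β = 1/3 ↦ 0  <
α = 1, β = 2/3 ↦ 0  <
α = 1, β = 1 ↦ 0  <
So 1 of the 16 assignments meets the threshold.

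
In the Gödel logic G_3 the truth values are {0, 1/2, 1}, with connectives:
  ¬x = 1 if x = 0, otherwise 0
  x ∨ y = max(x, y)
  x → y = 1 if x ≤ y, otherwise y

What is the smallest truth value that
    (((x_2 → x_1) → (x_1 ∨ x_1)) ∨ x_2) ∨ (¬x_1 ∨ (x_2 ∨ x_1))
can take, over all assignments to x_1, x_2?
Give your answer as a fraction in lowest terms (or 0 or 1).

1/2

Take x_1 = 1/2, x_2 = 0:
x_2 → x_1 = 0 → 1/2 = 1
x_1 ∨ x_1 = 1/2 ∨ 1/2 = 1/2
(x_2 → x_1) → (x_1 ∨ x_1) = 1 → 1/2 = 1/2
((x_2 → x_1) → (x_1 ∨ x_1)) ∨ x_2 = 1/2 ∨ 0 = 1/2
¬x_1 = ¬1/2 = 0
x_2 ∨ x_1 = 0 ∨ 1/2 = 1/2
¬x_1 ∨ (x_2 ∨ x_1) = 0 ∨ 1/2 = 1/2
(((x_2 → x_1) → (x_1 ∨ x_1)) ∨ x_2) ∨ (¬x_1 ∨ (x_2 ∨ x_1)) = 1/2 ∨ 1/2 = 1/2
No assignment yields a value below 1/2, so this is the minimum.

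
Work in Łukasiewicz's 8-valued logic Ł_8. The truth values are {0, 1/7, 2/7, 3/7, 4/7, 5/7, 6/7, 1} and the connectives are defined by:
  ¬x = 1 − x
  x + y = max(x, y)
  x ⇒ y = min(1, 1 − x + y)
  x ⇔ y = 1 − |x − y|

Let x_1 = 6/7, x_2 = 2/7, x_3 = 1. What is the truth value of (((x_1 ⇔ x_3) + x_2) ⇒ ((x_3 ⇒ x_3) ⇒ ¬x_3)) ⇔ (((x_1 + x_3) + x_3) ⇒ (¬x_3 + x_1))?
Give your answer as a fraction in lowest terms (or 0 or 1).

x_1 ⇔ x_3 = 6/7 ⇔ 1 = 6/7
(x_1 ⇔ x_3) + x_2 = 6/7 + 2/7 = 6/7
x_3 ⇒ x_3 = 1 ⇒ 1 = 1
¬x_3 = ¬1 = 0
(x_3 ⇒ x_3) ⇒ ¬x_3 = 1 ⇒ 0 = 0
((x_1 ⇔ x_3) + x_2) ⇒ ((x_3 ⇒ x_3) ⇒ ¬x_3) = 6/7 ⇒ 0 = 1/7
x_1 + x_3 = 6/7 + 1 = 1
(x_1 + x_3) + x_3 = 1 + 1 = 1
¬x_3 = ¬1 = 0
¬x_3 + x_1 = 0 + 6/7 = 6/7
((x_1 + x_3) + x_3) ⇒ (¬x_3 + x_1) = 1 ⇒ 6/7 = 6/7
(((x_1 ⇔ x_3) + x_2) ⇒ ((x_3 ⇒ x_3) ⇒ ¬x_3)) ⇔ (((x_1 + x_3) + x_3) ⇒ (¬x_3 + x_1)) = 1/7 ⇔ 6/7 = 2/7

2/7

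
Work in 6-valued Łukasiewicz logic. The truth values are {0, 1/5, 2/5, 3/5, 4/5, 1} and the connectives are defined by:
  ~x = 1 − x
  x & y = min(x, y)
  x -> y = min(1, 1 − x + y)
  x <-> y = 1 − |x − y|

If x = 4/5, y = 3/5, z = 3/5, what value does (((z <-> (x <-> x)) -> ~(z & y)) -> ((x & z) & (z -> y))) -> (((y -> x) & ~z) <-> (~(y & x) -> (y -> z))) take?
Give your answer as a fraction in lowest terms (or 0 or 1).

x <-> x = 4/5 <-> 4/5 = 1
z <-> (x <-> x) = 3/5 <-> 1 = 3/5
z & y = 3/5 & 3/5 = 3/5
~(z & y) = ~3/5 = 2/5
(z <-> (x <-> x)) -> ~(z & y) = 3/5 -> 2/5 = 4/5
x & z = 4/5 & 3/5 = 3/5
z -> y = 3/5 -> 3/5 = 1
(x & z) & (z -> y) = 3/5 & 1 = 3/5
((z <-> (x <-> x)) -> ~(z & y)) -> ((x & z) & (z -> y)) = 4/5 -> 3/5 = 4/5
y -> x = 3/5 -> 4/5 = 1
~z = ~3/5 = 2/5
(y -> x) & ~z = 1 & 2/5 = 2/5
y & x = 3/5 & 4/5 = 3/5
~(y & x) = ~3/5 = 2/5
y -> z = 3/5 -> 3/5 = 1
~(y & x) -> (y -> z) = 2/5 -> 1 = 1
((y -> x) & ~z) <-> (~(y & x) -> (y -> z)) = 2/5 <-> 1 = 2/5
(((z <-> (x <-> x)) -> ~(z & y)) -> ((x & z) & (z -> y))) -> (((y -> x) & ~z) <-> (~(y & x) -> (y -> z))) = 4/5 -> 2/5 = 3/5

3/5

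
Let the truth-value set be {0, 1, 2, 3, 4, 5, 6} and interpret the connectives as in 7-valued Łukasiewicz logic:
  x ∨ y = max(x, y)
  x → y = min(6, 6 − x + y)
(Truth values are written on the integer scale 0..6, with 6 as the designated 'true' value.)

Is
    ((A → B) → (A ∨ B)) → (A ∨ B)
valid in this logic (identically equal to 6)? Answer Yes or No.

Counterexample: take A = 1, B = 0.
A → B = 1 → 0 = 5
A ∨ B = 1 ∨ 0 = 1
(A → B) → (A ∨ B) = 5 → 1 = 2
A ∨ B = 1 ∨ 0 = 1
((A → B) → (A ∨ B)) → (A ∨ B) = 2 → 1 = 5
This gives 5 ≠ 6.

No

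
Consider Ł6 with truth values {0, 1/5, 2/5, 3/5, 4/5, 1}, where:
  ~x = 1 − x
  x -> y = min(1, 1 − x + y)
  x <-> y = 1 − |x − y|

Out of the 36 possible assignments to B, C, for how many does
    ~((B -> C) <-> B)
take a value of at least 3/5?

20

value 1: 7 assignments (counts)
value 4/5: 6 assignments (counts)
value 3/5: 7 assignments (counts)
value 2/5: 6 assignments
value 1/5: 7 assignments
value 0: 3 assignments
So 20 of the 36 assignments meet the threshold.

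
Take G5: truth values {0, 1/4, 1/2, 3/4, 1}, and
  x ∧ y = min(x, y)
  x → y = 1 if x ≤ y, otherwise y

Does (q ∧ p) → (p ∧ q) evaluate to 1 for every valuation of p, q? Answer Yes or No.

Yes

At p = 1/2, q = 1/2, for instance:
q ∧ p = 1/2 ∧ 1/2 = 1/2
p ∧ q = 1/2 ∧ 1/2 = 1/2
(q ∧ p) → (p ∧ q) = 1/2 → 1/2 = 1
and checking the remaining 24 assignments likewise gives ≥ 1 in every case.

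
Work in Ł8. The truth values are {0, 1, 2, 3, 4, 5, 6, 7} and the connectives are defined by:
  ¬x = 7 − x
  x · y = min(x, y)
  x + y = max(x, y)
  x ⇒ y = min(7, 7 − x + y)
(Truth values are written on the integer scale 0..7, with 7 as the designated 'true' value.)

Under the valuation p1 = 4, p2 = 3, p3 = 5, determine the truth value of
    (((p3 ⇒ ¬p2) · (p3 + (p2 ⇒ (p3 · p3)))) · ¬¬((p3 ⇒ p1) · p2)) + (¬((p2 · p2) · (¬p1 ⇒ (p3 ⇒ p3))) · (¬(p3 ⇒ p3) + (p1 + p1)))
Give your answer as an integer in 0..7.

4

¬p2 = ¬3 = 4
p3 ⇒ ¬p2 = 5 ⇒ 4 = 6
p3 · p3 = 5 · 5 = 5
p2 ⇒ (p3 · p3) = 3 ⇒ 5 = 7
p3 + (p2 ⇒ (p3 · p3)) = 5 + 7 = 7
(p3 ⇒ ¬p2) · (p3 + (p2 ⇒ (p3 · p3))) = 6 · 7 = 6
p3 ⇒ p1 = 5 ⇒ 4 = 6
(p3 ⇒ p1) · p2 = 6 · 3 = 3
¬((p3 ⇒ p1) · p2) = ¬3 = 4
¬¬((p3 ⇒ p1) · p2) = ¬4 = 3
((p3 ⇒ ¬p2) · (p3 + (p2 ⇒ (p3 · p3)))) · ¬¬((p3 ⇒ p1) · p2) = 6 · 3 = 3
p2 · p2 = 3 · 3 = 3
¬p1 = ¬4 = 3
p3 ⇒ p3 = 5 ⇒ 5 = 7
¬p1 ⇒ (p3 ⇒ p3) = 3 ⇒ 7 = 7
(p2 · p2) · (¬p1 ⇒ (p3 ⇒ p3)) = 3 · 7 = 3
¬((p2 · p2) · (¬p1 ⇒ (p3 ⇒ p3))) = ¬3 = 4
p3 ⇒ p3 = 5 ⇒ 5 = 7
¬(p3 ⇒ p3) = ¬7 = 0
p1 + p1 = 4 + 4 = 4
¬(p3 ⇒ p3) + (p1 + p1) = 0 + 4 = 4
¬((p2 · p2) · (¬p1 ⇒ (p3 ⇒ p3))) · (¬(p3 ⇒ p3) + (p1 + p1)) = 4 · 4 = 4
(((p3 ⇒ ¬p2) · (p3 + (p2 ⇒ (p3 · p3)))) · ¬¬((p3 ⇒ p1) · p2)) + (¬((p2 · p2) · (¬p1 ⇒ (p3 ⇒ p3))) · (¬(p3 ⇒ p3) + (p1 + p1))) = 3 + 4 = 4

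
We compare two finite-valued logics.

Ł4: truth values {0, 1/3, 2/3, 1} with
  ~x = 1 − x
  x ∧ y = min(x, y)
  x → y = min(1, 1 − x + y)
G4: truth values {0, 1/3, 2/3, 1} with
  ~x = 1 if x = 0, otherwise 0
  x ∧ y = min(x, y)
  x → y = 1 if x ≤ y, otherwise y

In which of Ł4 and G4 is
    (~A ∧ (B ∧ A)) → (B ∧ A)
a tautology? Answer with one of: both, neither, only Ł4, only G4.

both

In Ł4: every assignment gives 1 — tautology.
In G4: every assignment gives 1 — tautology.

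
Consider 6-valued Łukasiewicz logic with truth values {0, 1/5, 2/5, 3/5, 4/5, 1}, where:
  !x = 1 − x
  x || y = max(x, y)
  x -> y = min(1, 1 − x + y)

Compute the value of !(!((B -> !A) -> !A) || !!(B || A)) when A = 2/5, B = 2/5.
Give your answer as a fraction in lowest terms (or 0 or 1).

!A = !2/5 = 3/5
B -> !A = 2/5 -> 3/5 = 1
!A = !2/5 = 3/5
(B -> !A) -> !A = 1 -> 3/5 = 3/5
!((B -> !A) -> !A) = !3/5 = 2/5
B || A = 2/5 || 2/5 = 2/5
!(B || A) = !2/5 = 3/5
!!(B || A) = !3/5 = 2/5
!((B -> !A) -> !A) || !!(B || A) = 2/5 || 2/5 = 2/5
!(!((B -> !A) -> !A) || !!(B || A)) = !2/5 = 3/5

3/5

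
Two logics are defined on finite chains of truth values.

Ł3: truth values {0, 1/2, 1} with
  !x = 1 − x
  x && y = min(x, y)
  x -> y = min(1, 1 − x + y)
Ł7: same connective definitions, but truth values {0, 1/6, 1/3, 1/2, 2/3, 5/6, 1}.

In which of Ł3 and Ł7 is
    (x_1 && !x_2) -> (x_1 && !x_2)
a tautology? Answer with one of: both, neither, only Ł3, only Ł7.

In Ł3: every assignment gives 1 — tautology.
In Ł7: every assignment gives 1 — tautology.

both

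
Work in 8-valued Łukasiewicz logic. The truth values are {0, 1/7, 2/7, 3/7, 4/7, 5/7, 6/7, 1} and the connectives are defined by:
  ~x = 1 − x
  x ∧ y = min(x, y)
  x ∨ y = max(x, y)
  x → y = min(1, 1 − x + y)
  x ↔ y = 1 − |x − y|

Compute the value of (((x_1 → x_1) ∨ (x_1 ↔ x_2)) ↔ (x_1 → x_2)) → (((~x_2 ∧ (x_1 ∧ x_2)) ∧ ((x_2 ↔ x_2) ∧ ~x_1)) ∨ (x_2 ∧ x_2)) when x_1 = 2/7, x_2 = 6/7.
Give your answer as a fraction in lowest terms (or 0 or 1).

x_1 → x_1 = 2/7 → 2/7 = 1
x_1 ↔ x_2 = 2/7 ↔ 6/7 = 3/7
(x_1 → x_1) ∨ (x_1 ↔ x_2) = 1 ∨ 3/7 = 1
x_1 → x_2 = 2/7 → 6/7 = 1
((x_1 → x_1) ∨ (x_1 ↔ x_2)) ↔ (x_1 → x_2) = 1 ↔ 1 = 1
~x_2 = ~6/7 = 1/7
x_1 ∧ x_2 = 2/7 ∧ 6/7 = 2/7
~x_2 ∧ (x_1 ∧ x_2) = 1/7 ∧ 2/7 = 1/7
x_2 ↔ x_2 = 6/7 ↔ 6/7 = 1
~x_1 = ~2/7 = 5/7
(x_2 ↔ x_2) ∧ ~x_1 = 1 ∧ 5/7 = 5/7
(~x_2 ∧ (x_1 ∧ x_2)) ∧ ((x_2 ↔ x_2) ∧ ~x_1) = 1/7 ∧ 5/7 = 1/7
x_2 ∧ x_2 = 6/7 ∧ 6/7 = 6/7
((~x_2 ∧ (x_1 ∧ x_2)) ∧ ((x_2 ↔ x_2) ∧ ~x_1)) ∨ (x_2 ∧ x_2) = 1/7 ∨ 6/7 = 6/7
(((x_1 → x_1) ∨ (x_1 ↔ x_2)) ↔ (x_1 → x_2)) → (((~x_2 ∧ (x_1 ∧ x_2)) ∧ ((x_2 ↔ x_2) ∧ ~x_1)) ∨ (x_2 ∧ x_2)) = 1 → 6/7 = 6/7

6/7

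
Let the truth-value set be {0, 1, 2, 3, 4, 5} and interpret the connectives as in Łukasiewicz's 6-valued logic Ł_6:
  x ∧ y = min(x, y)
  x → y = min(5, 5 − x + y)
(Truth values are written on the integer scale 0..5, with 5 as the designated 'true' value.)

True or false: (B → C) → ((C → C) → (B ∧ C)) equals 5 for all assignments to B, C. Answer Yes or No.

No

Counterexample: take B = 0, C = 0.
B → C = 0 → 0 = 5
C → C = 0 → 0 = 5
B ∧ C = 0 ∧ 0 = 0
(C → C) → (B ∧ C) = 5 → 0 = 0
(B → C) → ((C → C) → (B ∧ C)) = 5 → 0 = 0
This gives 0 ≠ 5.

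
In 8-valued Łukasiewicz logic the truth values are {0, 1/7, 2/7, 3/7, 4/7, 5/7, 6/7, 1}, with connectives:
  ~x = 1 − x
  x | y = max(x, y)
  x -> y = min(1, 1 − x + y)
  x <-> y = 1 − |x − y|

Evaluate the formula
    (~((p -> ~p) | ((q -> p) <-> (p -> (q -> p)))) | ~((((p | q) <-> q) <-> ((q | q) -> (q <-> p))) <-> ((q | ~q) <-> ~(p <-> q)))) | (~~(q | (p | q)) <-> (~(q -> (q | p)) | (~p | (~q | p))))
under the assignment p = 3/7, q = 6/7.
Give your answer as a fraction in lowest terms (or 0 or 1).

5/7

~p = ~3/7 = 4/7
p -> ~p = 3/7 -> 4/7 = 1
q -> p = 6/7 -> 3/7 = 4/7
q -> p = 6/7 -> 3/7 = 4/7
p -> (q -> p) = 3/7 -> 4/7 = 1
(q -> p) <-> (p -> (q -> p)) = 4/7 <-> 1 = 4/7
(p -> ~p) | ((q -> p) <-> (p -> (q -> p))) = 1 | 4/7 = 1
~((p -> ~p) | ((q -> p) <-> (p -> (q -> p)))) = ~1 = 0
p | q = 3/7 | 6/7 = 6/7
(p | q) <-> q = 6/7 <-> 6/7 = 1
q | q = 6/7 | 6/7 = 6/7
q <-> p = 6/7 <-> 3/7 = 4/7
(q | q) -> (q <-> p) = 6/7 -> 4/7 = 5/7
((p | q) <-> q) <-> ((q | q) -> (q <-> p)) = 1 <-> 5/7 = 5/7
~q = ~6/7 = 1/7
q | ~q = 6/7 | 1/7 = 6/7
p <-> q = 3/7 <-> 6/7 = 4/7
~(p <-> q) = ~4/7 = 3/7
(q | ~q) <-> ~(p <-> q) = 6/7 <-> 3/7 = 4/7
(((p | q) <-> q) <-> ((q | q) -> (q <-> p))) <-> ((q | ~q) <-> ~(p <-> q)) = 5/7 <-> 4/7 = 6/7
~((((p | q) <-> q) <-> ((q | q) -> (q <-> p))) <-> ((q | ~q) <-> ~(p <-> q))) = ~6/7 = 1/7
~((p -> ~p) | ((q -> p) <-> (p -> (q -> p)))) | ~((((p | q) <-> q) <-> ((q | q) -> (q <-> p))) <-> ((q | ~q) <-> ~(p <-> q))) = 0 | 1/7 = 1/7
p | q = 3/7 | 6/7 = 6/7
q | (p | q) = 6/7 | 6/7 = 6/7
~(q | (p | q)) = ~6/7 = 1/7
~~(q | (p | q)) = ~1/7 = 6/7
q | p = 6/7 | 3/7 = 6/7
q -> (q | p) = 6/7 -> 6/7 = 1
~(q -> (q | p)) = ~1 = 0
~p = ~3/7 = 4/7
~q = ~6/7 = 1/7
~q | p = 1/7 | 3/7 = 3/7
~p | (~q | p) = 4/7 | 3/7 = 4/7
~(q -> (q | p)) | (~p | (~q | p)) = 0 | 4/7 = 4/7
~~(q | (p | q)) <-> (~(q -> (q | p)) | (~p | (~q | p))) = 6/7 <-> 4/7 = 5/7
(~((p -> ~p) | ((q -> p) <-> (p -> (q -> p)))) | ~((((p | q) <-> q) <-> ((q | q) -> (q <-> p))) <-> ((q | ~q) <-> ~(p <-> q)))) | (~~(q | (p | q)) <-> (~(q -> (q | p)) | (~p | (~q | p)))) = 1/7 | 5/7 = 5/7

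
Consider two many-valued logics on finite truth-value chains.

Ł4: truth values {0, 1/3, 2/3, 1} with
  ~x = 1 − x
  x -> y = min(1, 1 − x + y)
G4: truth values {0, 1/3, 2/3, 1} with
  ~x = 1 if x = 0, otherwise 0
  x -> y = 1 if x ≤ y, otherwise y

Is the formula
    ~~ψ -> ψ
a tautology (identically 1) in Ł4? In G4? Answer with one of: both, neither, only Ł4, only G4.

In Ł4: every assignment gives 1 — tautology.
In G4: at ψ = 1/3 the value is 1/3 — not a tautology.

only Ł4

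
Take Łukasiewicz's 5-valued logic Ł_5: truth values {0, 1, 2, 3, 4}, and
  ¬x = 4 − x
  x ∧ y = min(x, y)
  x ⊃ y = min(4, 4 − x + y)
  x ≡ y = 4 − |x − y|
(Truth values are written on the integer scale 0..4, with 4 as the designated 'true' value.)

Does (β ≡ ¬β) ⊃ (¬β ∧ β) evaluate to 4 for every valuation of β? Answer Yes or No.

Counterexample: take β = 1.
¬β = ¬1 = 3
β ≡ ¬β = 1 ≡ 3 = 2
¬β = ¬1 = 3
¬β ∧ β = 3 ∧ 1 = 1
(β ≡ ¬β) ⊃ (¬β ∧ β) = 2 ⊃ 1 = 3
This gives 3 ≠ 4.

No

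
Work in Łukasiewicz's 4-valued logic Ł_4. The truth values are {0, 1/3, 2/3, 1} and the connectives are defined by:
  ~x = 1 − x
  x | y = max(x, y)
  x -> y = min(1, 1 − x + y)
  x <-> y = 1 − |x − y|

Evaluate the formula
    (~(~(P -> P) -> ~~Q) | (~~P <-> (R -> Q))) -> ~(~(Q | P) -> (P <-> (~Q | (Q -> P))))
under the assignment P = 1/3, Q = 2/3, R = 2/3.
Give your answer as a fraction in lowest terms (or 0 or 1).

2/3

P -> P = 1/3 -> 1/3 = 1
~(P -> P) = ~1 = 0
~Q = ~2/3 = 1/3
~~Q = ~1/3 = 2/3
~(P -> P) -> ~~Q = 0 -> 2/3 = 1
~(~(P -> P) -> ~~Q) = ~1 = 0
~P = ~1/3 = 2/3
~~P = ~2/3 = 1/3
R -> Q = 2/3 -> 2/3 = 1
~~P <-> (R -> Q) = 1/3 <-> 1 = 1/3
~(~(P -> P) -> ~~Q) | (~~P <-> (R -> Q)) = 0 | 1/3 = 1/3
Q | P = 2/3 | 1/3 = 2/3
~(Q | P) = ~2/3 = 1/3
~Q = ~2/3 = 1/3
Q -> P = 2/3 -> 1/3 = 2/3
~Q | (Q -> P) = 1/3 | 2/3 = 2/3
P <-> (~Q | (Q -> P)) = 1/3 <-> 2/3 = 2/3
~(Q | P) -> (P <-> (~Q | (Q -> P))) = 1/3 -> 2/3 = 1
~(~(Q | P) -> (P <-> (~Q | (Q -> P)))) = ~1 = 0
(~(~(P -> P) -> ~~Q) | (~~P <-> (R -> Q))) -> ~(~(Q | P) -> (P <-> (~Q | (Q -> P)))) = 1/3 -> 0 = 2/3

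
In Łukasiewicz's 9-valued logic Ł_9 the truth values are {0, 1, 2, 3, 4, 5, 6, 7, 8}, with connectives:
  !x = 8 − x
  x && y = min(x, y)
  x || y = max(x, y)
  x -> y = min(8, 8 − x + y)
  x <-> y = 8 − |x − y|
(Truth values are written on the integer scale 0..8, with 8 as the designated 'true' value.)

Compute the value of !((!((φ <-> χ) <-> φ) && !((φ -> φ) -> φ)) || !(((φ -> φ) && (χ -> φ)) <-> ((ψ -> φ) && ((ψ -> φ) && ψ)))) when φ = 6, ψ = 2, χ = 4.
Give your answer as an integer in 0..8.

φ <-> χ = 6 <-> 4 = 6
(φ <-> χ) <-> φ = 6 <-> 6 = 8
!((φ <-> χ) <-> φ) = !8 = 0
φ -> φ = 6 -> 6 = 8
(φ -> φ) -> φ = 8 -> 6 = 6
!((φ -> φ) -> φ) = !6 = 2
!((φ <-> χ) <-> φ) && !((φ -> φ) -> φ) = 0 && 2 = 0
φ -> φ = 6 -> 6 = 8
χ -> φ = 4 -> 6 = 8
(φ -> φ) && (χ -> φ) = 8 && 8 = 8
ψ -> φ = 2 -> 6 = 8
ψ -> φ = 2 -> 6 = 8
(ψ -> φ) && ψ = 8 && 2 = 2
(ψ -> φ) && ((ψ -> φ) && ψ) = 8 && 2 = 2
((φ -> φ) && (χ -> φ)) <-> ((ψ -> φ) && ((ψ -> φ) && ψ)) = 8 <-> 2 = 2
!(((φ -> φ) && (χ -> φ)) <-> ((ψ -> φ) && ((ψ -> φ) && ψ))) = !2 = 6
(!((φ <-> χ) <-> φ) && !((φ -> φ) -> φ)) || !(((φ -> φ) && (χ -> φ)) <-> ((ψ -> φ) && ((ψ -> φ) && ψ))) = 0 || 6 = 6
!((!((φ <-> χ) <-> φ) && !((φ -> φ) -> φ)) || !(((φ -> φ) && (χ -> φ)) <-> ((ψ -> φ) && ((ψ -> φ) && ψ)))) = !6 = 2

2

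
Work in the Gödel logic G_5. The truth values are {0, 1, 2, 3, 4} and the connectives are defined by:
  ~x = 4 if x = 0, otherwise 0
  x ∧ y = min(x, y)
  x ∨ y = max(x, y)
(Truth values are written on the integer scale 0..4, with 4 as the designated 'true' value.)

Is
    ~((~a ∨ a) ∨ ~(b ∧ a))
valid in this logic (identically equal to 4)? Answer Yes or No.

No

Counterexample: take a = 0, b = 0.
~a = ~0 = 4
~a ∨ a = 4 ∨ 0 = 4
b ∧ a = 0 ∧ 0 = 0
~(b ∧ a) = ~0 = 4
(~a ∨ a) ∨ ~(b ∧ a) = 4 ∨ 4 = 4
~((~a ∨ a) ∨ ~(b ∧ a)) = ~4 = 0
This gives 0 ≠ 4.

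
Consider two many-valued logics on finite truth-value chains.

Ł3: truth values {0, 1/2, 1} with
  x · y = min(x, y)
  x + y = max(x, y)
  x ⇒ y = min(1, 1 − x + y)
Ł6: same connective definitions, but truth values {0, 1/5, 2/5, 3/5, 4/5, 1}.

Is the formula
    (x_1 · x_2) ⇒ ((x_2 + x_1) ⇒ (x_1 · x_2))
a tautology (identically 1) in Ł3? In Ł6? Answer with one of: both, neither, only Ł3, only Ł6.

In Ł3: every assignment gives 1 — tautology.
In Ł6: every assignment gives 1 — tautology.

both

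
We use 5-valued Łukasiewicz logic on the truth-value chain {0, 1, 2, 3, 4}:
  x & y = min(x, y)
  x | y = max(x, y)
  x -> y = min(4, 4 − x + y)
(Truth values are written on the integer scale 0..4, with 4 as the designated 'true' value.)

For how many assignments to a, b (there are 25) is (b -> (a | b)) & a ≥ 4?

5

value 4: 5 assignments (counts)
value 3: 5 assignments
value 2: 5 assignments
value 1: 5 assignments
value 0: 5 assignments
So 5 of the 25 assignments meet the threshold.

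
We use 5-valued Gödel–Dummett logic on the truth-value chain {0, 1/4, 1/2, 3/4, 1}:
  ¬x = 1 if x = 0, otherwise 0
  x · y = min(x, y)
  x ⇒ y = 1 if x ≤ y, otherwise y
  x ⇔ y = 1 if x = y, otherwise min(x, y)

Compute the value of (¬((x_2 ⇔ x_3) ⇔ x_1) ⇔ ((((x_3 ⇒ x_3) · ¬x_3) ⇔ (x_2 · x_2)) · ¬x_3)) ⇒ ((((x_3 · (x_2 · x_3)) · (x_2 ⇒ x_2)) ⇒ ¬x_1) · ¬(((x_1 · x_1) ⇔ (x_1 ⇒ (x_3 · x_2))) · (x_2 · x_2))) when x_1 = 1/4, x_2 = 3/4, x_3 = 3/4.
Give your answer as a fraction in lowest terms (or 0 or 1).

0

x_2 ⇔ x_3 = 3/4 ⇔ 3/4 = 1
(x_2 ⇔ x_3) ⇔ x_1 = 1 ⇔ 1/4 = 1/4
¬((x_2 ⇔ x_3) ⇔ x_1) = ¬1/4 = 0
x_3 ⇒ x_3 = 3/4 ⇒ 3/4 = 1
¬x_3 = ¬3/4 = 0
(x_3 ⇒ x_3) · ¬x_3 = 1 · 0 = 0
x_2 · x_2 = 3/4 · 3/4 = 3/4
((x_3 ⇒ x_3) · ¬x_3) ⇔ (x_2 · x_2) = 0 ⇔ 3/4 = 0
¬x_3 = ¬3/4 = 0
(((x_3 ⇒ x_3) · ¬x_3) ⇔ (x_2 · x_2)) · ¬x_3 = 0 · 0 = 0
¬((x_2 ⇔ x_3) ⇔ x_1) ⇔ ((((x_3 ⇒ x_3) · ¬x_3) ⇔ (x_2 · x_2)) · ¬x_3) = 0 ⇔ 0 = 1
x_2 · x_3 = 3/4 · 3/4 = 3/4
x_3 · (x_2 · x_3) = 3/4 · 3/4 = 3/4
x_2 ⇒ x_2 = 3/4 ⇒ 3/4 = 1
(x_3 · (x_2 · x_3)) · (x_2 ⇒ x_2) = 3/4 · 1 = 3/4
¬x_1 = ¬1/4 = 0
((x_3 · (x_2 · x_3)) · (x_2 ⇒ x_2)) ⇒ ¬x_1 = 3/4 ⇒ 0 = 0
x_1 · x_1 = 1/4 · 1/4 = 1/4
x_3 · x_2 = 3/4 · 3/4 = 3/4
x_1 ⇒ (x_3 · x_2) = 1/4 ⇒ 3/4 = 1
(x_1 · x_1) ⇔ (x_1 ⇒ (x_3 · x_2)) = 1/4 ⇔ 1 = 1/4
x_2 · x_2 = 3/4 · 3/4 = 3/4
((x_1 · x_1) ⇔ (x_1 ⇒ (x_3 · x_2))) · (x_2 · x_2) = 1/4 · 3/4 = 1/4
¬(((x_1 · x_1) ⇔ (x_1 ⇒ (x_3 · x_2))) · (x_2 · x_2)) = ¬1/4 = 0
(((x_3 · (x_2 · x_3)) · (x_2 ⇒ x_2)) ⇒ ¬x_1) · ¬(((x_1 · x_1) ⇔ (x_1 ⇒ (x_3 · x_2))) · (x_2 · x_2)) = 0 · 0 = 0
(¬((x_2 ⇔ x_3) ⇔ x_1) ⇔ ((((x_3 ⇒ x_3) · ¬x_3) ⇔ (x_2 · x_2)) · ¬x_3)) ⇒ ((((x_3 · (x_2 · x_3)) · (x_2 ⇒ x_2)) ⇒ ¬x_1) · ¬(((x_1 · x_1) ⇔ (x_1 ⇒ (x_3 · x_2))) · (x_2 · x_2))) = 1 ⇒ 0 = 0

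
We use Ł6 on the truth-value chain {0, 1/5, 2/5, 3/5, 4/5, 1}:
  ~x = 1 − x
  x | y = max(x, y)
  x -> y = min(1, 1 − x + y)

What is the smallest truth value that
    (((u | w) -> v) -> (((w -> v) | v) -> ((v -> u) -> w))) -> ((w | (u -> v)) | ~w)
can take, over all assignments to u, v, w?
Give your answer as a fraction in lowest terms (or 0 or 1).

Take u = 2/5, v = 0, w = 2/5:
u | w = 2/5 | 2/5 = 2/5
(u | w) -> v = 2/5 -> 0 = 3/5
w -> v = 2/5 -> 0 = 3/5
(w -> v) | v = 3/5 | 0 = 3/5
v -> u = 0 -> 2/5 = 1
(v -> u) -> w = 1 -> 2/5 = 2/5
((w -> v) | v) -> ((v -> u) -> w) = 3/5 -> 2/5 = 4/5
((u | w) -> v) -> (((w -> v) | v) -> ((v -> u) -> w)) = 3/5 -> 4/5 = 1
u -> v = 2/5 -> 0 = 3/5
w | (u -> v) = 2/5 | 3/5 = 3/5
~w = ~2/5 = 3/5
(w | (u -> v)) | ~w = 3/5 | 3/5 = 3/5
(((u | w) -> v) -> (((w -> v) | v) -> ((v -> u) -> w))) -> ((w | (u -> v)) | ~w) = 1 -> 3/5 = 3/5
No assignment yields a value below 3/5, so this is the minimum.

3/5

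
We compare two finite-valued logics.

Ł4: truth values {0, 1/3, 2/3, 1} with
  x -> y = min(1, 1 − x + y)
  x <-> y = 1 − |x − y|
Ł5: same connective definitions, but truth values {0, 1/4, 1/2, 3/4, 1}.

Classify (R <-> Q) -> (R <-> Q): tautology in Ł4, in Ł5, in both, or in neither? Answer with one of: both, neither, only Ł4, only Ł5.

both

In Ł4: every assignment gives 1 — tautology.
In Ł5: every assignment gives 1 — tautology.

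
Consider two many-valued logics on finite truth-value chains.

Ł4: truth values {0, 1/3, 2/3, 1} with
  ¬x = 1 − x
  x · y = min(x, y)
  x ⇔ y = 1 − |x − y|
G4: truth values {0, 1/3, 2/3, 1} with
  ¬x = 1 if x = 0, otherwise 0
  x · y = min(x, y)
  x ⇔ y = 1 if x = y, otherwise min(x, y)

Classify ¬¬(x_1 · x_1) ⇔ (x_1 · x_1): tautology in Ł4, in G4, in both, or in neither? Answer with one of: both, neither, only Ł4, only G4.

In Ł4: every assignment gives 1 — tautology.
In G4: at x_1 = 1/3 the value is 1/3 — not a tautology.

only Ł4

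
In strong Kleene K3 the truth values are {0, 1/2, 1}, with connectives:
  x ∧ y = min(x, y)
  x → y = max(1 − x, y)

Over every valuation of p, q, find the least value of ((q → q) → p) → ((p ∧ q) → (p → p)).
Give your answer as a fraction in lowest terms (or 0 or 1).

Take p = 1/2, q = 1/2:
q → q = 1/2 → 1/2 = 1/2
(q → q) → p = 1/2 → 1/2 = 1/2
p ∧ q = 1/2 ∧ 1/2 = 1/2
p → p = 1/2 → 1/2 = 1/2
(p ∧ q) → (p → p) = 1/2 → 1/2 = 1/2
((q → q) → p) → ((p ∧ q) → (p → p)) = 1/2 → 1/2 = 1/2
No assignment yields a value below 1/2, so this is the minimum.

1/2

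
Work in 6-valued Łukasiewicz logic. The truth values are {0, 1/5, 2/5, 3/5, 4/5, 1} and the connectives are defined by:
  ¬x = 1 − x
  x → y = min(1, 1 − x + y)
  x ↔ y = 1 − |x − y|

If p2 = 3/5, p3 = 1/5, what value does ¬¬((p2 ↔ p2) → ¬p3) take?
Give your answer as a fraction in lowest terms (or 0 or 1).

4/5

p2 ↔ p2 = 3/5 ↔ 3/5 = 1
¬p3 = ¬1/5 = 4/5
(p2 ↔ p2) → ¬p3 = 1 → 4/5 = 4/5
¬((p2 ↔ p2) → ¬p3) = ¬4/5 = 1/5
¬¬((p2 ↔ p2) → ¬p3) = ¬1/5 = 4/5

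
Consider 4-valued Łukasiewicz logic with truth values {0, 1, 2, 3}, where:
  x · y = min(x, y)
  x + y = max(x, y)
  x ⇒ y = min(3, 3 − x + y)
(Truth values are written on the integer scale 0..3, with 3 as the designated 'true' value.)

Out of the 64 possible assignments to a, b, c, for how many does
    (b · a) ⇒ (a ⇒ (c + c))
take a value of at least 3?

56

value 3: 56 assignments (counts)
value 2: 5 assignments
value 1: 2 assignments
value 0: 1 assignment
So 56 of the 64 assignments meet the threshold.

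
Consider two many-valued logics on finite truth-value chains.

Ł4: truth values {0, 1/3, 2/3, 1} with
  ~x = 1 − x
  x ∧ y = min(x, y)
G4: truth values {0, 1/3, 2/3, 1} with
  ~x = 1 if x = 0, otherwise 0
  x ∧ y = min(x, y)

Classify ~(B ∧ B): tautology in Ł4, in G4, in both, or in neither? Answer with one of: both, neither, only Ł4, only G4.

In Ł4: at B = 1/3 the value is 2/3 — not a tautology.
In G4: at B = 1/3 the value is 0 — not a tautology.

neither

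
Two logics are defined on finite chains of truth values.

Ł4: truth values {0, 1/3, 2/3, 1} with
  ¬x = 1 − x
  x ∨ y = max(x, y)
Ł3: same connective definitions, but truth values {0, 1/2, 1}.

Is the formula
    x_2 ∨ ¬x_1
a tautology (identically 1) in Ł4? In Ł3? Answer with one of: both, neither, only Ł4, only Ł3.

In Ł4: at x_1 = 1/3, x_2 = 0 the value is 2/3 — not a tautology.
In Ł3: at x_1 = 1/2, x_2 = 0 the value is 1/2 — not a tautology.

neither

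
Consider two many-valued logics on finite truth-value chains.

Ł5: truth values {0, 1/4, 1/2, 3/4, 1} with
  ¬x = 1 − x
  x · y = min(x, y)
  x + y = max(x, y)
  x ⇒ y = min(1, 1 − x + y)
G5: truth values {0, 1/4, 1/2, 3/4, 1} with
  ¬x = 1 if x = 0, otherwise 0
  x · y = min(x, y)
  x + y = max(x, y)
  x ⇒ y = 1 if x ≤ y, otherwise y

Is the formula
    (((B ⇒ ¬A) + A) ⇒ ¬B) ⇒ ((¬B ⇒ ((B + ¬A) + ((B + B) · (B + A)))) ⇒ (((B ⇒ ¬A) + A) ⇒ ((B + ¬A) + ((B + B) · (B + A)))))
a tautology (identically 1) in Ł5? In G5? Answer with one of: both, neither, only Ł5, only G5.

In Ł5: every assignment gives 1 — tautology.
In G5: every assignment gives 1 — tautology.

both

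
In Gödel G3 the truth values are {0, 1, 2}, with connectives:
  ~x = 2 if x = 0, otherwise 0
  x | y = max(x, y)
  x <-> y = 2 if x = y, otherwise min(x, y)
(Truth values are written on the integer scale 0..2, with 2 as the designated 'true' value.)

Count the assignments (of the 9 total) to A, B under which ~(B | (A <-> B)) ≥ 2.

2

A = 0, B = 0 ↦ 0  <
A = 0, B = 1 ↦ 0  <
A = 0, B = 2 ↦ 0  <
A = 1, B = 0 ↦ 2  ≥
A = 1, B = 1 ↦ 0  <
A = 1, B = 2 ↦ 0  <
A = 2, B = 0 ↦ 2  ≥
A = 2, B = 1 ↦ 0  <
A = 2, B = 2 ↦ 0  <
So 2 of the 9 assignments meet the threshold.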